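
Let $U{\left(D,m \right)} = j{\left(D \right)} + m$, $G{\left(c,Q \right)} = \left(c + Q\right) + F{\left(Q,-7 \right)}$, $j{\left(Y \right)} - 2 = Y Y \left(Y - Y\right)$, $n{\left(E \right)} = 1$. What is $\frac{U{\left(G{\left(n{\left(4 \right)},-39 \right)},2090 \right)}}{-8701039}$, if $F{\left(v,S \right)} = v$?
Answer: $- \frac{2092}{8701039} \approx -0.00024043$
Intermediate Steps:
$j{\left(Y \right)} = 2$ ($j{\left(Y \right)} = 2 + Y Y \left(Y - Y\right) = 2 + Y^{2} \cdot 0 = 2 + 0 = 2$)
$G{\left(c,Q \right)} = c + 2 Q$ ($G{\left(c,Q \right)} = \left(c + Q\right) + Q = \left(Q + c\right) + Q = c + 2 Q$)
$U{\left(D,m \right)} = 2 + m$
$\frac{U{\left(G{\left(n{\left(4 \right)},-39 \right)},2090 \right)}}{-8701039} = \frac{2 + 2090}{-8701039} = 2092 \left(- \frac{1}{8701039}\right) = - \frac{2092}{8701039}$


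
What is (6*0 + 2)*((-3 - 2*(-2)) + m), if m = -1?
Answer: 0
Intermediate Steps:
(6*0 + 2)*((-3 - 2*(-2)) + m) = (6*0 + 2)*((-3 - 2*(-2)) - 1) = (0 + 2)*((-3 + 4) - 1) = 2*(1 - 1) = 2*0 = 0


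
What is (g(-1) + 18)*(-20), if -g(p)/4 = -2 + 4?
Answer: -200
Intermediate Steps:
g(p) = -8 (g(p) = -4*(-2 + 4) = -4*2 = -8)
(g(-1) + 18)*(-20) = (-8 + 18)*(-20) = 10*(-20) = -200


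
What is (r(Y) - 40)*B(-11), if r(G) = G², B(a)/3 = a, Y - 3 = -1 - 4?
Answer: 1188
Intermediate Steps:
Y = -2 (Y = 3 + (-1 - 4) = 3 - 5 = -2)
B(a) = 3*a
(r(Y) - 40)*B(-11) = ((-2)² - 40)*(3*(-11)) = (4 - 40)*(-33) = -36*(-33) = 1188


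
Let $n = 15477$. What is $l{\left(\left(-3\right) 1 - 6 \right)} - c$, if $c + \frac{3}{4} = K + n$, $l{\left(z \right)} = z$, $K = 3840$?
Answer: $- \frac{77301}{4} \approx -19325.0$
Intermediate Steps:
$c = \frac{77265}{4}$ ($c = - \frac{3}{4} + \left(3840 + 15477\right) = - \frac{3}{4} + 19317 = \frac{77265}{4} \approx 19316.0$)
$l{\left(\left(-3\right) 1 - 6 \right)} - c = \left(\left(-3\right) 1 - 6\right) - \frac{77265}{4} = \left(-3 - 6\right) - \frac{77265}{4} = -9 - \frac{77265}{4} = - \frac{77301}{4}$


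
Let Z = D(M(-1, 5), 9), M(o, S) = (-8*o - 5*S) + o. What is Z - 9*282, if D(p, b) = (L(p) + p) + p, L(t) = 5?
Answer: -2569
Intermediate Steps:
M(o, S) = -7*o - 5*S
D(p, b) = 5 + 2*p (D(p, b) = (5 + p) + p = 5 + 2*p)
Z = -31 (Z = 5 + 2*(-7*(-1) - 5*5) = 5 + 2*(7 - 25) = 5 + 2*(-18) = 5 - 36 = -31)
Z - 9*282 = -31 - 9*282 = -31 - 1*2538 = -31 - 2538 = -2569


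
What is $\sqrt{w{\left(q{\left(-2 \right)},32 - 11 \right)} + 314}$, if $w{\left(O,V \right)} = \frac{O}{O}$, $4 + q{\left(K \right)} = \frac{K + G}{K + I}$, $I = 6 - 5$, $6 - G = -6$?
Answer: $3 \sqrt{35} \approx 17.748$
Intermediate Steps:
$G = 12$ ($G = 6 - -6 = 6 + 6 = 12$)
$I = 1$ ($I = 6 - 5 = 1$)
$q{\left(K \right)} = -4 + \frac{12 + K}{1 + K}$ ($q{\left(K \right)} = -4 + \frac{K + 12}{K + 1} = -4 + \frac{12 + K}{1 + K}$)
$w{\left(O,V \right)} = 1$
$\sqrt{w{\left(q{\left(-2 \right)},32 - 11 \right)} + 314} = \sqrt{1 + 314} = \sqrt{315} = 3 \sqrt{35}$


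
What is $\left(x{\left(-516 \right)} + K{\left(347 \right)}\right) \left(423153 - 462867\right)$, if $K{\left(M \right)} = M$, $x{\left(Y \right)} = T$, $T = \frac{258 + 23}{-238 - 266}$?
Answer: $- \frac{1155723733}{84} \approx -1.3759 \cdot 10^{7}$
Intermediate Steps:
$T = - \frac{281}{504}$ ($T = \frac{281}{-504} = 281 \left(- \frac{1}{504}\right) = - \frac{281}{504} \approx -0.55754$)
$x{\left(Y \right)} = - \frac{281}{504}$
$\left(x{\left(-516 \right)} + K{\left(347 \right)}\right) \left(423153 - 462867\right) = \left(- \frac{281}{504} + 347\right) \left(423153 - 462867\right) = \frac{174607}{504} \left(-39714\right) = - \frac{1155723733}{84}$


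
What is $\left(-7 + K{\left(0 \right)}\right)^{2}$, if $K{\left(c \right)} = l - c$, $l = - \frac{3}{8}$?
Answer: $\frac{3481}{64} \approx 54.391$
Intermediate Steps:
$l = - \frac{3}{8}$ ($l = \left(-3\right) \frac{1}{8} = - \frac{3}{8} \approx -0.375$)
$K{\left(c \right)} = - \frac{3}{8} - c$
$\left(-7 + K{\left(0 \right)}\right)^{2} = \left(-7 - \frac{3}{8}\right)^{2} = \left(- \frac{59}{8}\right)^{2} = \frac{3481}{64}$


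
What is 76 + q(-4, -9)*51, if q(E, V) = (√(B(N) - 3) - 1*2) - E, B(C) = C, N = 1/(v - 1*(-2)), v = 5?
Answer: 178 + 102*I*√35/7 ≈ 178.0 + 86.206*I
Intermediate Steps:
N = ⅐ (N = 1/(5 - 1*(-2)) = 1/(5 + 2) = 1/7 = ⅐ ≈ 0.14286)
q(E, V) = -2 - E + 2*I*√35/7 (q(E, V) = (√(⅐ - 3) - 1*2) - E = (√(-20/7) - 2) - E = (2*I*√35/7 - 2) - E = (-2 + 2*I*√35/7) - E = -2 - E + 2*I*√35/7)
76 + q(-4, -9)*51 = 76 + (-2 - 1*(-4) + 2*I*√35/7)*51 = 76 + (-2 + 4 + 2*I*√35/7)*51 = 76 + (2 + 2*I*√35/7)*51 = 76 + (102 + 102*I*√35/7) = 178 + 102*I*√35/7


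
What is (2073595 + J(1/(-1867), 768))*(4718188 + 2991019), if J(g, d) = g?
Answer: 29845438349761848/1867 ≈ 1.5986e+13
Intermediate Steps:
(2073595 + J(1/(-1867), 768))*(4718188 + 2991019) = (2073595 + 1/(-1867))*(4718188 + 2991019) = (2073595 - 1/1867)*7709207 = (3871401864/1867)*7709207 = 29845438349761848/1867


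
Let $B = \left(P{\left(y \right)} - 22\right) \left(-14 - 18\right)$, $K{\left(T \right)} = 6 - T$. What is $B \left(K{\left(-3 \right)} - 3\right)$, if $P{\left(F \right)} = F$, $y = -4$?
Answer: $4992$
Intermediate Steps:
$B = 832$ ($B = \left(-4 - 22\right) \left(-14 - 18\right) = \left(-26\right) \left(-32\right) = 832$)
$B \left(K{\left(-3 \right)} - 3\right) = 832 \left(\left(6 - -3\right) - 3\right) = 832 \left(\left(6 + 3\right) - 3\right) = 832 \left(9 - 3\right) = 832 \cdot 6 = 4992$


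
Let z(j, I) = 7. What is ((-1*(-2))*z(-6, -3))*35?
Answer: 490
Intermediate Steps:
((-1*(-2))*z(-6, -3))*35 = (-1*(-2)*7)*35 = (2*7)*35 = 14*35 = 490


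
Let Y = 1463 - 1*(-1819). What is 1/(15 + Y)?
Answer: 1/3297 ≈ 0.00030331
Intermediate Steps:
Y = 3282 (Y = 1463 + 1819 = 3282)
1/(15 + Y) = 1/(15 + 3282) = 1/3297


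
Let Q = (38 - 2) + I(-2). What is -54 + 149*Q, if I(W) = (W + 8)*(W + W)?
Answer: 1734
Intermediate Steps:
I(W) = 2*W*(8 + W) (I(W) = (8 + W)*(2*W) = 2*W*(8 + W))
Q = 12 (Q = (38 - 2) + 2*(-2)*(8 - 2) = 36 + 2*(-2)*6 = 36 - 24 = 12)
-54 + 149*Q = -54 + 149*12 = -54 + 1788 = 1734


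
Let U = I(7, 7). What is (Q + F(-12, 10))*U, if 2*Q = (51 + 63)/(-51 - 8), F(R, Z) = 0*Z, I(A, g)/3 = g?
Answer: -1197/59 ≈ -20.288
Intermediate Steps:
I(A, g) = 3*g
U = 21 (U = 3*7 = 21)
F(R, Z) = 0
Q = -57/59 (Q = ((51 + 63)/(-51 - 8))/2 = (114/(-59))/2 = (114*(-1/59))/2 = (½)*(-114/59) = -57/59 ≈ -0.96610)
(Q + F(-12, 10))*U = (-57/59 + 0)*21 = -57/59*21 = -1197/59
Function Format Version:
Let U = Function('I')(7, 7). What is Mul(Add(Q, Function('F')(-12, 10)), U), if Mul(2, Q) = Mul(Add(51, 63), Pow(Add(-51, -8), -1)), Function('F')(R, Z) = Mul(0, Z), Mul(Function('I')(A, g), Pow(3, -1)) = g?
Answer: Rational(-1197, 59) ≈ -20.288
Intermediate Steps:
Function('I')(A, g) = Mul(3, g)
U = 21 (U = Mul(3, 7) = 21)
Function('F')(R, Z) = 0
Q = Rational(-57, 59) (Q = Mul(Rational(1, 2), Mul(Add(51, 63), Pow(Add(-51, -8), -1))) = Mul(Rational(1, 2), Mul(114, Pow(-59, -1))) = Mul(Rational(1, 2), Mul(114, Rational(-1, 59))) = Mul(Rational(1, 2), Rational(-114, 59)) = Rational(-57, 59) ≈ -0.96610)
Mul(Add(Q, Function('F')(-12, 10)), U) = Mul(Add(Rational(-57, 59), 0), 21) = Mul(Rational(-57, 59), 21) = Rational(-1197, 59)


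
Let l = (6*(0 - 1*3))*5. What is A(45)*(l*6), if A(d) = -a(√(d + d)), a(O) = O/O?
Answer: 540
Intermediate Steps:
l = -90 (l = (6*(0 - 3))*5 = (6*(-3))*5 = -18*5 = -90)
a(O) = 1
A(d) = -1 (A(d) = -1*1 = -1)
A(45)*(l*6) = -(-90)*6 = -1*(-540) = 540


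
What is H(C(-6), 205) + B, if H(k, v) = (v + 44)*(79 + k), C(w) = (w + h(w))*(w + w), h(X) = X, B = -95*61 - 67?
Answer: 49665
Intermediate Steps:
B = -5862 (B = -5795 - 67 = -5862)
C(w) = 4*w² (C(w) = (w + w)*(w + w) = (2*w)*(2*w) = 4*w²)
H(k, v) = (44 + v)*(79 + k)
H(C(-6), 205) + B = (3476 + 44*(4*(-6)²) + 79*205 + (4*(-6)²)*205) - 5862 = (3476 + 44*(4*36) + 16195 + (4*36)*205) - 5862 = (3476 + 44*144 + 16195 + 144*205) - 5862 = (3476 + 6336 + 16195 + 29520) - 5862 = 55527 - 5862 = 49665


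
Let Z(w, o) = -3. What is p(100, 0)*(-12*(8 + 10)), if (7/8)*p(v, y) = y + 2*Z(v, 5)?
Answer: 10368/7 ≈ 1481.1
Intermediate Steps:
p(v, y) = -48/7 + 8*y/7 (p(v, y) = 8*(y + 2*(-3))/7 = 8*(y - 6)/7 = 8*(-6 + y)/7 = -48/7 + 8*y/7)
p(100, 0)*(-12*(8 + 10)) = (-48/7 + (8/7)*0)*(-12*(8 + 10)) = (-48/7 + 0)*(-12*18) = -48/7*(-216) = 10368/7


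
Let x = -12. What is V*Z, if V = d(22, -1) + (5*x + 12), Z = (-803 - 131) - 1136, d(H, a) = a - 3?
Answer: 107640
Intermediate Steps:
d(H, a) = -3 + a
Z = -2070 (Z = -934 - 1136 = -2070)
V = -52 (V = (-3 - 1) + (5*(-12) + 12) = -4 + (-60 + 12) = -4 - 48 = -52)
V*Z = -52*(-2070) = 107640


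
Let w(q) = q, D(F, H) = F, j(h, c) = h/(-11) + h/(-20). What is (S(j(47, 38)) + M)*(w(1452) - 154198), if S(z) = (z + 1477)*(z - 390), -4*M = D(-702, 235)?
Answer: 195915226786933/2200 ≈ 8.9052e+10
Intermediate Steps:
j(h, c) = -31*h/220 (j(h, c) = h*(-1/11) + h*(-1/20) = -h/11 - h/20 = -31*h/220)
M = 351/2 (M = -¼*(-702) = 351/2 ≈ 175.50)
S(z) = (-390 + z)*(1477 + z) (S(z) = (1477 + z)*(-390 + z) = (-390 + z)*(1477 + z))
(S(j(47, 38)) + M)*(w(1452) - 154198) = ((-576030 + (-31/220*47)² + 1087*(-31/220*47)) + 351/2)*(1452 - 154198) = ((-576030 + (-1457/220)² + 1087*(-1457/220)) + 351/2)*(-152746) = ((-576030 + 2122849/48400 - 1583759/220) + 351/2)*(-152746) = (-28226156131/48400 + 351/2)*(-152746) = -28217661931/48400*(-152746) = 195915226786933/2200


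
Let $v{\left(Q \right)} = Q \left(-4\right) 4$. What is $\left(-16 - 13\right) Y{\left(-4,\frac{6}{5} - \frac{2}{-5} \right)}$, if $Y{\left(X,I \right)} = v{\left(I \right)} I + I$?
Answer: $\frac{28536}{25} \approx 1141.4$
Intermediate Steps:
$v{\left(Q \right)} = - 16 Q$ ($v{\left(Q \right)} = - 4 Q 4 = - 16 Q$)
$Y{\left(X,I \right)} = I - 16 I^{2}$ ($Y{\left(X,I \right)} = - 16 I I + I = - 16 I^{2} + I = I - 16 I^{2}$)
$\left(-16 - 13\right) Y{\left(-4,\frac{6}{5} - \frac{2}{-5} \right)} = \left(-16 - 13\right) \left(\frac{6}{5} - \frac{2}{-5}\right) \left(1 - 16 \left(\frac{6}{5} - \frac{2}{-5}\right)\right) = - 29 \left(6 \cdot \frac{1}{5} - - \frac{2}{5}\right) \left(1 - 16 \left(6 \cdot \frac{1}{5} - - \frac{2}{5}\right)\right) = - 29 \left(\frac{6}{5} + \frac{2}{5}\right) \left(1 - 16 \left(\frac{6}{5} + \frac{2}{5}\right)\right) = - 29 \frac{8 \left(1 - \frac{128}{5}\right)}{5} = - 29 \cdot \frac{8}{5} \left(- \frac{123}{5}\right) = \left(-29\right) \left(- \frac{984}{25}\right) = \frac{28536}{25}$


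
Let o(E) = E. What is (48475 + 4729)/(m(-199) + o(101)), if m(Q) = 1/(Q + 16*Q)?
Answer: 89994566/170841 ≈ 526.77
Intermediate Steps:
m(Q) = 1/(17*Q)
(48475 + 4729)/(m(-199) + o(101)) = (48475 + 4729)/((1/17)/(-199) + 101) = 53204/((1/17)*(-1/199) + 101) = 53204/(-1/3383 + 101) = 53204/(341682/3383) = 53204*(3383/341682) = 89994566/170841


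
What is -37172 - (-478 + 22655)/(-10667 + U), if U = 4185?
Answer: -240926727/6482 ≈ -37169.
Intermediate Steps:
-37172 - (-478 + 22655)/(-10667 + U) = -37172 - (-478 + 22655)/(-10667 + 4185) = -37172 - 22177/(-6482) = -37172 - 22177*(-1)/6482 = -37172 - 1*(-22177/6482) = -37172 + 22177/6482 = -240926727/6482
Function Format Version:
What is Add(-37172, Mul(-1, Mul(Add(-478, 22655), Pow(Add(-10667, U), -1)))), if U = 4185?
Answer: Rational(-240926727, 6482) ≈ -37169.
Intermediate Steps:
Add(-37172, Mul(-1, Mul(Add(-478, 22655), Pow(Add(-10667, U), -1)))) = Add(-37172, Mul(-1, Mul(Add(-478, 22655), Pow(Add(-10667, 4185), -1)))) = Add(-37172, Mul(-1, Mul(22177, Pow(-6482, -1)))) = Add(-37172, Mul(-1, Mul(22177, Rational(-1, 6482)))) = Add(-37172, Mul(-1, Rational(-22177, 6482))) = Add(-37172, Rational(22177, 6482)) = Rational(-240926727, 6482)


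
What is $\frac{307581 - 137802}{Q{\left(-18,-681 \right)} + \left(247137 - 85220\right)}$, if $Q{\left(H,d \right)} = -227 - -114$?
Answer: $\frac{169779}{161804} \approx 1.0493$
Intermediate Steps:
$Q{\left(H,d \right)} = -113$ ($Q{\left(H,d \right)} = -227 + 114 = -113$)
$\frac{307581 - 137802}{Q{\left(-18,-681 \right)} + \left(247137 - 85220\right)} = \frac{307581 - 137802}{-113 + \left(247137 - 85220\right)} = \frac{169779}{-113 + \left(247137 - 85220\right)} = \frac{169779}{-113 + 161917} = \frac{169779}{161804}$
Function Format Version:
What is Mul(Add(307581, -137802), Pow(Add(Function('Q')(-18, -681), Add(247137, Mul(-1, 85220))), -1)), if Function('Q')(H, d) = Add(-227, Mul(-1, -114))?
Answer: Rational(169779, 161804) ≈ 1.0493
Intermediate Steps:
Function('Q')(H, d) = -113 (Function('Q')(H, d) = Add(-227, 114) = -113)
Mul(Add(307581, -137802), Pow(Add(Function('Q')(-18, -681), Add(247137, Mul(-1, 85220))), -1)) = Mul(Add(307581, -137802), Pow(Add(-113, Add(247137, Mul(-1, 85220))), -1)) = Mul(169779, Pow(Add(-113, Add(247137, -85220)), -1)) = Mul(169779, Pow(Add(-113, 161917), -1)) = Mul(169779, Pow(161804, -1)) = Mul(169779, Rational(1, 161804)) = Rational(169779, 161804)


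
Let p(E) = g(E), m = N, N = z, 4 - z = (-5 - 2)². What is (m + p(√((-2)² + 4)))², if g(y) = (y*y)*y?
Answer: 2537 - 1440*√2 ≈ 500.53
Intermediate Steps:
z = -45 (z = 4 - (-5 - 2)² = 4 - 1*(-7)² = 4 - 1*49 = 4 - 49 = -45)
N = -45
g(y) = y³ (g(y) = y²*y = y³)
m = -45
p(E) = E³
(m + p(√((-2)² + 4)))² = (-45 + (√((-2)² + 4))³)² = (-45 + (√(4 + 4))³)² = (-45 + (√8)³)² = (-45 + (2*√2)³)² = (-45 + 16*√2)²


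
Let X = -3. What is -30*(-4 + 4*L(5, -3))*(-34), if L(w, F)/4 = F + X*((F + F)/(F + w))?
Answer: 93840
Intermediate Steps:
L(w, F) = 4*F - 24*F/(F + w) (L(w, F) = 4*(F - 3*(F + F)/(F + w)) = 4*(F - 3*2*F/(F + w)) = 4*(F - 6*F/(F + w)) = 4*F - 24*F/(F + w))
-30*(-4 + 4*L(5, -3))*(-34) = -30*(-4 + 4*(4*(-3)*(-6 - 3 + 5)/(-3 + 5)))*(-34) = -30*(-4 + 4*(4*(-3)*(-4)/2))*(-34) = -30*(-4 + 4*(4*(-3)*(½)*(-4)))*(-34) = -30*(-4 + 4*24)*(-34) = -30*(-4 + 96)*(-34) = -30*92*(-34) = -2760*(-34) = 93840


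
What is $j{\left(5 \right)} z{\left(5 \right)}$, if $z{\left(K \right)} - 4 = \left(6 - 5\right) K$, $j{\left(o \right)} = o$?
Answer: $45$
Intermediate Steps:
$z{\left(K \right)} = 4 + K$ ($z{\left(K \right)} = 4 + \left(6 - 5\right) K = 4 + 1 K = 4 + K$)
$j{\left(5 \right)} z{\left(5 \right)} = 5 \left(4 + 5\right) = 5 \cdot 9 = 45$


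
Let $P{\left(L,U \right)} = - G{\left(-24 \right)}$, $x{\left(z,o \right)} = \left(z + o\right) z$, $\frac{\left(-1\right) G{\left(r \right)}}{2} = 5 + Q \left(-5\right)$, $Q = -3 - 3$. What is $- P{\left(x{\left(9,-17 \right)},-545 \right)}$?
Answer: $-70$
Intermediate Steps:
$Q = -6$ ($Q = -3 - 3 = -6$)
$G{\left(r \right)} = -70$ ($G{\left(r \right)} = - 2 \left(5 - -30\right) = - 2 \left(5 + 30\right) = \left(-2\right) 35 = -70$)
$x{\left(z,o \right)} = z \left(o + z\right)$ ($x{\left(z,o \right)} = \left(o + z\right) z = z \left(o + z\right)$)
$P{\left(L,U \right)} = 70$ ($P{\left(L,U \right)} = \left(-1\right) \left(-70\right) = 70$)
$- P{\left(x{\left(9,-17 \right)},-545 \right)} = \left(-1\right) 70 = -70$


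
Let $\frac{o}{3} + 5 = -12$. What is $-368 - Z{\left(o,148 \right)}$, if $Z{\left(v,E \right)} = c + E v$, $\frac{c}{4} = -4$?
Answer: $7196$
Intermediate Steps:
$o = -51$ ($o = -15 + 3 \left(-12\right) = -15 - 36 = -51$)
$c = -16$ ($c = 4 \left(-4\right) = -16$)
$Z{\left(v,E \right)} = -16 + E v$
$-368 - Z{\left(o,148 \right)} = -368 - \left(-16 + 148 \left(-51\right)\right) = -368 - \left(-16 - 7548\right) = -368 - -7564 = -368 + 7564 = 7196$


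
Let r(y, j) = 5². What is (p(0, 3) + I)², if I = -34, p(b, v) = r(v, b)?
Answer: 81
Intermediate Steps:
r(y, j) = 25
p(b, v) = 25
(p(0, 3) + I)² = (25 - 34)² = (-9)² = 81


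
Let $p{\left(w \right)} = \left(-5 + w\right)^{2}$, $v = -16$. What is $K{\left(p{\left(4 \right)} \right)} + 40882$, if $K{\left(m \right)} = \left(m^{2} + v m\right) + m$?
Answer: $40868$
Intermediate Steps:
$K{\left(m \right)} = m^{2} - 15 m$ ($K{\left(m \right)} = \left(m^{2} - 16 m\right) + m = m^{2} - 15 m$)
$K{\left(p{\left(4 \right)} \right)} + 40882 = \left(-5 + 4\right)^{2} \left(-15 + \left(-5 + 4\right)^{2}\right) + 40882 = \left(-1\right)^{2} \left(-15 + \left(-1\right)^{2}\right) + 40882 = 1 \left(-15 + 1\right) + 40882 = 1 \left(-14\right) + 40882 = -14 + 40882 = 40868$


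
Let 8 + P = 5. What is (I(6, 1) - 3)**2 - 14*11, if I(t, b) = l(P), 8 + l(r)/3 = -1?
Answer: 746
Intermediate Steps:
P = -3 (P = -8 + 5 = -3)
l(r) = -27 (l(r) = -24 + 3*(-1) = -24 - 3 = -27)
I(t, b) = -27
(I(6, 1) - 3)**2 - 14*11 = (-27 - 3)**2 - 14*11 = (-30)**2 - 154 = 900 - 154 = 746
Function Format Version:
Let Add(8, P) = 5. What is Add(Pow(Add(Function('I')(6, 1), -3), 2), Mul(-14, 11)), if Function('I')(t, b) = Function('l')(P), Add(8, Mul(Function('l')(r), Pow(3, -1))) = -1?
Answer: 746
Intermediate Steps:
P = -3 (P = Add(-8, 5) = -3)
Function('l')(r) = -27 (Function('l')(r) = Add(-24, Mul(3, -1)) = Add(-24, -3) = -27)
Function('I')(t, b) = -27
Add(Pow(Add(Function('I')(6, 1), -3), 2), Mul(-14, 11)) = Add(Pow(Add(-27, -3), 2), Mul(-14, 11)) = Add(Pow(-30, 2), -154) = Add(900, -154) = 746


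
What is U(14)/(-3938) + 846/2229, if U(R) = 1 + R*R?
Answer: 964145/2925934 ≈ 0.32952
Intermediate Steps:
U(R) = 1 + R²
U(14)/(-3938) + 846/2229 = (1 + 14²)/(-3938) + 846/2229 = (1 + 196)*(-1/3938) + 846*(1/2229) = 197*(-1/3938) + 282/743 = -197/3938 + 282/743 = 964145/2925934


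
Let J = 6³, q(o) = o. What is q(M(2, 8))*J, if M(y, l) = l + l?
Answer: 3456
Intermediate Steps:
M(y, l) = 2*l
J = 216
q(M(2, 8))*J = (2*8)*216 = 16*216 = 3456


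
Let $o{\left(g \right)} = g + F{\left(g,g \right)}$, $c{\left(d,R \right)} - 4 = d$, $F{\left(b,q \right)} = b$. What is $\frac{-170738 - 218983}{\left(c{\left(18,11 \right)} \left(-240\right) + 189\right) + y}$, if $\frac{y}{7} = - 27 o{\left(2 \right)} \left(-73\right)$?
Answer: $- \frac{129907}{16699} \approx -7.7793$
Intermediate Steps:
$c{\left(d,R \right)} = 4 + d$
$o{\left(g \right)} = 2 g$ ($o{\left(g \right)} = g + g = 2 g$)
$y = 55188$ ($y = 7 - 27 \cdot 2 \cdot 2 \left(-73\right) = 7 \left(-27\right) 4 \left(-73\right) = 7 \left(\left(-108\right) \left(-73\right)\right) = 7 \cdot 7884 = 55188$)
$\frac{-170738 - 218983}{\left(c{\left(18,11 \right)} \left(-240\right) + 189\right) + y} = \frac{-170738 - 218983}{\left(\left(4 + 18\right) \left(-240\right) + 189\right) + 55188} = - \frac{389721}{\left(22 \left(-240\right) + 189\right) + 55188} = - \frac{389721}{\left(-5280 + 189\right) + 55188} = - \frac{389721}{-5091 + 55188} = - \frac{389721}{50097} = \left(-389721\right) \frac{1}{50097} = - \frac{129907}{16699}$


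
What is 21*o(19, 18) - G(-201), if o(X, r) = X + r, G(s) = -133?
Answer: 910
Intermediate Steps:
21*o(19, 18) - G(-201) = 21*(19 + 18) - 1*(-133) = 21*37 + 133 = 777 + 133 = 910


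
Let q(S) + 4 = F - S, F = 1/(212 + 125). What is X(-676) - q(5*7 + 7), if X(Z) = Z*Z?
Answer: 154016413/337 ≈ 4.5702e+5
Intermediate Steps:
F = 1/337 ≈ 0.0029674
X(Z) = Z²
q(S) = -1347/337 - S (q(S) = -4 + (1/337 - S) = -1347/337 - S)
X(-676) - q(5*7 + 7) = (-676)² - (-1347/337 - (5*7 + 7)) = 456976 - (-1347/337 - (35 + 7)) = 456976 - (-1347/337 - 1*42) = 456976 - (-1347/337 - 42) = 456976 - 1*(-15501/337) = 456976 + 15501/337 = 154016413/337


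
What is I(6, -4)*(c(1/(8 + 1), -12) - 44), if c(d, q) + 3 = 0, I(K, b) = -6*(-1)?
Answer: -282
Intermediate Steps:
I(K, b) = 6
c(d, q) = -3 (c(d, q) = -3 + 0 = -3)
I(6, -4)*(c(1/(8 + 1), -12) - 44) = 6*(-3 - 44) = 6*(-47) = -282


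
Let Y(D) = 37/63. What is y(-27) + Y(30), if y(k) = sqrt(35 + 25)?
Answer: 37/63 + 2*sqrt(15) ≈ 8.3333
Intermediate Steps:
Y(D) = 37/63 (Y(D) = 37*(1/63) = 37/63)
y(k) = 2*sqrt(15) (y(k) = sqrt(60) = 2*sqrt(15))
y(-27) + Y(30) = 2*sqrt(15) + 37/63 = 37/63 + 2*sqrt(15)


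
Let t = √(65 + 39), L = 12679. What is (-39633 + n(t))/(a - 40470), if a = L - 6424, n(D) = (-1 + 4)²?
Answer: 13208/11405 ≈ 1.1581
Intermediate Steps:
t = 2*√26 (t = √104 = 2*√26 ≈ 10.198)
n(D) = 9 (n(D) = 3² = 9)
a = 6255 (a = 12679 - 6424 = 6255)
(-39633 + n(t))/(a - 40470) = (-39633 + 9)/(6255 - 40470) = -39624/(-34215) = -39624*(-1/34215) = 13208/11405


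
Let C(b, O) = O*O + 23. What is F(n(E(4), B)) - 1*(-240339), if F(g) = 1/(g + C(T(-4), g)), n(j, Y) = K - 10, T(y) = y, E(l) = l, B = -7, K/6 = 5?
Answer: 106470178/443 ≈ 2.4034e+5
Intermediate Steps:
K = 30 (K = 6*5 = 30)
n(j, Y) = 20 (n(j, Y) = 30 - 10 = 20)
C(b, O) = 23 + O² (C(b, O) = O² + 23 = 23 + O²)
F(g) = 1/(23 + g + g²) (F(g) = 1/(g + (23 + g²)) = 1/(23 + g + g²))
F(n(E(4), B)) - 1*(-240339) = 1/(23 + 20 + 20²) - 1*(-240339) = 1/(23 + 20 + 400) + 240339 = 1/443 + 240339 = 106470178/443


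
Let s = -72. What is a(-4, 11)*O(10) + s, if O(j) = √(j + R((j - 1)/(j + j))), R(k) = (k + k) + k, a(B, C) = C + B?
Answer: -72 + 7*√1135/10 ≈ -48.417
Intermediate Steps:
a(B, C) = B + C
R(k) = 3*k (R(k) = 2*k + k = 3*k)
O(j) = √(j + 3*(-1 + j)/(2*j)) (O(j) = √(j + 3*((j - 1)/(j + j))) = √(j + 3*((-1 + j)/((2*j)))) = √(j + 3*((-1 + j)*(1/(2*j)))) = √(j + 3*((-1 + j)/(2*j))) = √(j + 3*(-1 + j)/(2*j)))
a(-4, 11)*O(10) + s = (-4 + 11)*(√(6 - 6/10 + 4*10)/2) - 72 = 7*(√(6 - 6*⅒ + 40)/2) - 72 = 7*(√(6 - ⅗ + 40)/2) - 72 = 7*(√(227/5)/2) - 72 = 7*((√1135/5)/2) - 72 = 7*(√1135/10) - 72 = 7*√1135/10 - 72 = -72 + 7*√1135/10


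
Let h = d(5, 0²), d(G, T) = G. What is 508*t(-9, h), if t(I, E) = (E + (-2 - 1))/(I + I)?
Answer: -508/9 ≈ -56.444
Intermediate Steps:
h = 5
t(I, E) = (-3 + E)/(2*I) (t(I, E) = (E - 3)/((2*I)) = (-3 + E)*(1/(2*I)) = (-3 + E)/(2*I))
508*t(-9, h) = 508*((½)*(-3 + 5)/(-9)) = 508*((½)*(-⅑)*2) = 508*(-⅑) = -508/9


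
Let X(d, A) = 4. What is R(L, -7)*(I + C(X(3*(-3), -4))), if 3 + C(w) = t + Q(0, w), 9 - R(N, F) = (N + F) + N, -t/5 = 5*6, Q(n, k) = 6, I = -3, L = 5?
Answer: -900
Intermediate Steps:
t = -150 (t = -25*6 = -5*30 = -150)
R(N, F) = 9 - F - 2*N (R(N, F) = 9 - ((N + F) + N) = 9 - ((F + N) + N) = 9 - (F + 2*N) = 9 + (-F - 2*N) = 9 - F - 2*N)
C(w) = -147 (C(w) = -3 + (-150 + 6) = -3 - 144 = -147)
R(L, -7)*(I + C(X(3*(-3), -4))) = (9 - 1*(-7) - 2*5)*(-3 - 147) = (9 + 7 - 10)*(-150) = 6*(-150) = -900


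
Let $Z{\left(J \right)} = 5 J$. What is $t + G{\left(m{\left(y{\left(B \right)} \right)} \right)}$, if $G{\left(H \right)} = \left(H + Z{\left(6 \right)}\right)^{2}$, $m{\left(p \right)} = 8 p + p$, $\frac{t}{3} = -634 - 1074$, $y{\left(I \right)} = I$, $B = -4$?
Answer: $-5088$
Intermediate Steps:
$t = -5124$ ($t = 3 \left(-634 - 1074\right) = 3 \left(-1708\right) = -5124$)
$m{\left(p \right)} = 9 p$
$G{\left(H \right)} = \left(30 + H\right)^{2}$ ($G{\left(H \right)} = \left(H + 5 \cdot 6\right)^{2} = \left(H + 30\right)^{2} = \left(30 + H\right)^{2}$)
$t + G{\left(m{\left(y{\left(B \right)} \right)} \right)} = -5124 + \left(30 + 9 \left(-4\right)\right)^{2} = -5124 + \left(30 - 36\right)^{2} = -5124 + \left(-6\right)^{2} = -5124 + 36 = -5088$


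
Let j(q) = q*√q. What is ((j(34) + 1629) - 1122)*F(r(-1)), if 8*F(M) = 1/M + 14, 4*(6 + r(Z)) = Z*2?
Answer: 1755/2 + 765*√34/13 ≈ 1220.6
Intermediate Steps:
j(q) = q^(3/2)
r(Z) = -6 + Z/2 (r(Z) = -6 + (Z*2)/4 = -6 + (2*Z)/4 = -6 + Z/2)
F(M) = 7/4 + 1/(8*M) (F(M) = (1/M + 14)/8 = (14 + 1/M)/8 = 7/4 + 1/(8*M))
((j(34) + 1629) - 1122)*F(r(-1)) = ((34^(3/2) + 1629) - 1122)*((1 + 14*(-6 + (½)*(-1)))/(8*(-6 + (½)*(-1)))) = ((34*√34 + 1629) - 1122)*((1 + 14*(-6 - ½))/(8*(-6 - ½))) = ((1629 + 34*√34) - 1122)*((1 + 14*(-13/2))/(8*(-13/2))) = (507 + 34*√34)*((⅛)*(-2/13)*(1 - 91)) = (507 + 34*√34)*((⅛)*(-2/13)*(-90)) = (507 + 34*√34)*(45/26) = 1755/2 + 765*√34/13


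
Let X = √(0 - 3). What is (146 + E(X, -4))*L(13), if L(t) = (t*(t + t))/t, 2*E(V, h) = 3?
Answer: 3835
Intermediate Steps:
X = I*√3 (X = √(-3) = I*√3 ≈ 1.732*I)
E(V, h) = 3/2 (E(V, h) = (½)*3 = 3/2)
L(t) = 2*t (L(t) = (t*(2*t))/t = (2*t²)/t = 2*t)
(146 + E(X, -4))*L(13) = (146 + 3/2)*(2*13) = (295/2)*26 = 3835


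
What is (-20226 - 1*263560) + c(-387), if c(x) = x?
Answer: -284173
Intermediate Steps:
(-20226 - 1*263560) + c(-387) = (-20226 - 1*263560) - 387 = (-20226 - 263560) - 387 = -283786 - 387 = -284173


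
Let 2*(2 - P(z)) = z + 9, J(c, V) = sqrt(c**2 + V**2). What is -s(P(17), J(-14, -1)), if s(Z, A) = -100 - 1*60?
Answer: 160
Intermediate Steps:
J(c, V) = sqrt(V**2 + c**2)
P(z) = -5/2 - z/2 (P(z) = 2 - (z + 9)/2 = 2 - (9 + z)/2 = 2 + (-9/2 - z/2) = -5/2 - z/2)
s(Z, A) = -160 (s(Z, A) = -100 - 60 = -160)
-s(P(17), J(-14, -1)) = -1*(-160) = 160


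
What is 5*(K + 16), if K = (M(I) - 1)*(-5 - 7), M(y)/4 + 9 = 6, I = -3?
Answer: 860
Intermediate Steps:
M(y) = -12 (M(y) = -36 + 4*6 = -36 + 24 = -12)
K = 156 (K = (-12 - 1)*(-5 - 7) = -13*(-12) = 156)
5*(K + 16) = 5*(156 + 16) = 5*172 = 860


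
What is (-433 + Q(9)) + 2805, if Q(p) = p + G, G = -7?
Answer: 2374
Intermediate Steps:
Q(p) = -7 + p (Q(p) = p - 7 = -7 + p)
(-433 + Q(9)) + 2805 = (-433 + (-7 + 9)) + 2805 = (-433 + 2) + 2805 = -431 + 2805 = 2374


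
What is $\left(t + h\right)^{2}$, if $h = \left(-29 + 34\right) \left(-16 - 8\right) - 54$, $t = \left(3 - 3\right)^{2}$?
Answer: $30276$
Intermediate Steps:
$t = 0$ ($t = 0^{2} = 0$)
$h = -174$ ($h = 5 \left(-24\right) - 54 = -120 - 54 = -174$)
$\left(t + h\right)^{2} = \left(0 - 174\right)^{2} = \left(-174\right)^{2} = 30276$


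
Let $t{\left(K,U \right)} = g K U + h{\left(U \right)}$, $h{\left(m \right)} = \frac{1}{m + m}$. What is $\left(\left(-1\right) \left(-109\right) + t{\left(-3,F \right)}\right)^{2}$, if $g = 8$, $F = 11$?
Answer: $\frac{11621281}{484} \approx 24011.0$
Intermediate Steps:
$h{\left(m \right)} = \frac{1}{2 m}$
$t{\left(K,U \right)} = \frac{1}{2 U} + 8 K U$ ($t{\left(K,U \right)} = 8 K U + \frac{1}{2 U} = \frac{1}{2 U} + 8 K U$)
$\left(\left(-1\right) \left(-109\right) + t{\left(-3,F \right)}\right)^{2} = \left(\left(-1\right) \left(-109\right) + \left(\frac{1}{2 \cdot 11} + 8 \left(-3\right) 11\right)\right)^{2} = \left(109 + \left(\frac{1}{2} \cdot \frac{1}{11} - 264\right)\right)^{2} = \left(109 + \left(\frac{1}{22} - 264\right)\right)^{2} = \left(109 - \frac{5807}{22}\right)^{2} = \left(- \frac{3409}{22}\right)^{2} = \frac{11621281}{484}$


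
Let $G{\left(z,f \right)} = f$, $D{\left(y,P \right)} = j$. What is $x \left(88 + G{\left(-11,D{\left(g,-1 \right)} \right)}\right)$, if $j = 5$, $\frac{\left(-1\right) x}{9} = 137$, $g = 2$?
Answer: $-114669$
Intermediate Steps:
$x = -1233$ ($x = \left(-9\right) 137 = -1233$)
$D{\left(y,P \right)} = 5$
$x \left(88 + G{\left(-11,D{\left(g,-1 \right)} \right)}\right) = - 1233 \left(88 + 5\right) = \left(-1233\right) 93 = -114669$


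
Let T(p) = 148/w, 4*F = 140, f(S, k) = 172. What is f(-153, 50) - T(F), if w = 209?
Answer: 35800/209 ≈ 171.29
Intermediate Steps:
F = 35 (F = (¼)*140 = 35)
T(p) = 148/209
f(-153, 50) - T(F) = 172 - 1*148/209 = 172 - 148/209 = 35800/209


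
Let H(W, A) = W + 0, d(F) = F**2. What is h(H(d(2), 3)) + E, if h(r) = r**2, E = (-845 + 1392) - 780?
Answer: -217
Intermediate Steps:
E = -233 (E = 547 - 780 = -233)
H(W, A) = W
h(H(d(2), 3)) + E = (2**2)**2 - 233 = 4**2 - 233 = 16 - 233 = -217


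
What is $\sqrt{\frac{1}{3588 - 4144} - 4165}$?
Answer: $\frac{i \sqrt{321887999}}{278} \approx 64.537 i$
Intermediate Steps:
$\sqrt{\frac{1}{3588 - 4144} - 4165} = \sqrt{\frac{1}{-556} - 4165} = \sqrt{- \frac{1}{556} - 4165} = \sqrt{- \frac{2315741}{556}} = \frac{i \sqrt{321887999}}{278}$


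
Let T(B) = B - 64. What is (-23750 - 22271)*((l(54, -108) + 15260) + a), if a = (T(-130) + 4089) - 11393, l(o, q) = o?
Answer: -359700136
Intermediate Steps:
T(B) = -64 + B
a = -7498 (a = ((-64 - 130) + 4089) - 11393 = (-194 + 4089) - 11393 = 3895 - 11393 = -7498)
(-23750 - 22271)*((l(54, -108) + 15260) + a) = (-23750 - 22271)*((54 + 15260) - 7498) = -46021*(15314 - 7498) = -46021*7816 = -359700136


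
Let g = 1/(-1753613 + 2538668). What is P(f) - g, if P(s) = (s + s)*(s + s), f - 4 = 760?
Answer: 1832933853119/785055 ≈ 2.3348e+6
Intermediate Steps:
f = 764 (f = 4 + 760 = 764)
g = 1/785055 ≈ 1.2738e-6
P(s) = 4*s² (P(s) = (2*s)*(2*s) = 4*s²)
P(f) - g = 4*764² - 1*1/785055 = 4*583696 - 1/785055 = 2334784 - 1/785055 = 1832933853119/785055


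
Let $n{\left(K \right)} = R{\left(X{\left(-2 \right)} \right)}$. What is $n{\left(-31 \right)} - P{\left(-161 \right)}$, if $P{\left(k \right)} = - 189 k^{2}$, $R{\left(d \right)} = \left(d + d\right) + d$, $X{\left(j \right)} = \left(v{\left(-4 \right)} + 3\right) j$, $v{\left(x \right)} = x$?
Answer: $4899075$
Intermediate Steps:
$X{\left(j \right)} = - j$ ($X{\left(j \right)} = \left(-4 + 3\right) j = - j$)
$R{\left(d \right)} = 3 d$ ($R{\left(d \right)} = 2 d + d = 3 d$)
$n{\left(K \right)} = 6$ ($n{\left(K \right)} = 3 \left(\left(-1\right) \left(-2\right)\right) = 3 \cdot 2 = 6$)
$n{\left(-31 \right)} - P{\left(-161 \right)} = 6 - - 189 \left(-161\right)^{2} = 6 - \left(-189\right) 25921 = 6 - -4899069 = 6 + 4899069 = 4899075$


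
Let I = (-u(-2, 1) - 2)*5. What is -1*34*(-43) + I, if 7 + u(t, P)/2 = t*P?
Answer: 1542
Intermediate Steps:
u(t, P) = -14 + 2*P*t (u(t, P) = -14 + 2*(t*P) = -14 + 2*(P*t) = -14 + 2*P*t)
I = 80 (I = (-(-14 + 2*1*(-2)) - 2)*5 = (-(-14 - 4) - 2)*5 = (-1*(-18) - 2)*5 = (18 - 2)*5 = 16*5 = 80)
-1*34*(-43) + I = -1*34*(-43) + 80 = -34*(-43) + 80 = 1462 + 80 = 1542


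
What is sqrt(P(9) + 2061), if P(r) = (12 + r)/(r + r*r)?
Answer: sqrt(1855110)/30 ≈ 45.401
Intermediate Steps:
P(r) = (12 + r)/(r + r**2)
sqrt(P(9) + 2061) = sqrt((12 + 9)/(9*(1 + 9)) + 2061) = sqrt((1/9)*21/10 + 2061) = sqrt((1/9)*(1/10)*21 + 2061) = sqrt(7/30 + 2061) = sqrt(61837/30) = sqrt(1855110)/30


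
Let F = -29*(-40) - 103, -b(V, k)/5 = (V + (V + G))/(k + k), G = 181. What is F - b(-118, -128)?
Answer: 270867/256 ≈ 1058.1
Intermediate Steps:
b(V, k) = -5*(181 + 2*V)/(2*k) (b(V, k) = -5*(V + (V + 181))/(k + k) = -5*(V + (181 + V))/(2*k) = -5*(181 + 2*V)*1/(2*k) = -5*(181 + 2*V)/(2*k))
F = 1057 (F = 1160 - 103 = 1057)
F - b(-118, -128) = 1057 - 5*(-181 - 2*(-118))/(2*(-128)) = 1057 - 5*(-1)*(-181 + 236)/(2*128) = 1057 - 5*(-1)*55/(2*128) = 1057 - 1*(-275/256) = 1057 + 275/256 = 270867/256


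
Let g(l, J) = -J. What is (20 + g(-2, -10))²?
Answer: 900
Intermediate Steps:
(20 + g(-2, -10))² = (20 - 1*(-10))² = (20 + 10)² = 30² = 900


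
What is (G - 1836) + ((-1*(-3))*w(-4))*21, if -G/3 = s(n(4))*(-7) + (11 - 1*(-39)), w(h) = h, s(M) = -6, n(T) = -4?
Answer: -2364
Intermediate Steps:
G = -276 (G = -3*(-6*(-7) + (11 - 1*(-39))) = -3*(42 + (11 + 39)) = -3*(42 + 50) = -3*92 = -276)
(G - 1836) + ((-1*(-3))*w(-4))*21 = (-276 - 1836) + (-1*(-3)*(-4))*21 = -2112 + (3*(-4))*21 = -2112 - 12*21 = -2112 - 252 = -2364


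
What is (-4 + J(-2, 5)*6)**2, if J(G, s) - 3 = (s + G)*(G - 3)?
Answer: 5776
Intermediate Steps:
J(G, s) = 3 + (-3 + G)*(G + s) (J(G, s) = 3 + (s + G)*(G - 3) = 3 + (G + s)*(-3 + G) = 3 + (-3 + G)*(G + s))
(-4 + J(-2, 5)*6)**2 = (-4 + (3 + (-2)**2 - 3*(-2) - 3*5 - 2*5)*6)**2 = (-4 + (3 + 4 + 6 - 15 - 10)*6)**2 = (-4 - 12*6)**2 = (-4 - 72)**2 = (-76)**2 = 5776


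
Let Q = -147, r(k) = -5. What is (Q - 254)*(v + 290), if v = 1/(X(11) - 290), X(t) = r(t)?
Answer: -34305149/295 ≈ -1.1629e+5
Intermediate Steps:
X(t) = -5
v = -1/295 (v = 1/(-5 - 290) = 1/(-295) = -1/295 ≈ -0.0033898)
(Q - 254)*(v + 290) = (-147 - 254)*(-1/295 + 290) = -401*85549/295 = -34305149/295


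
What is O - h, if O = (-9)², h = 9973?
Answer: -9892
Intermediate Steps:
O = 81
O - h = 81 - 1*9973 = 81 - 9973 = -9892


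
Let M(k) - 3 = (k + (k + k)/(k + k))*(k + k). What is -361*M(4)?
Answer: -15523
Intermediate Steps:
M(k) = 3 + 2*k*(1 + k) (M(k) = 3 + (k + (k + k)/(k + k))*(k + k) = 3 + (k + (2*k)/((2*k)))*(2*k) = 3 + (k + (2*k)*(1/(2*k)))*(2*k) = 3 + (k + 1)*(2*k) = 3 + (1 + k)*(2*k) = 3 + 2*k*(1 + k))
-361*M(4) = -361*(3 + 2*4 + 2*4²) = -361*(3 + 8 + 2*16) = -361*(3 + 8 + 32) = -361*43 = -15523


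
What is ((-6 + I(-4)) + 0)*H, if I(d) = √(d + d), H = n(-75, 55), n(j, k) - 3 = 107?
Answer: -660 + 220*I*√2 ≈ -660.0 + 311.13*I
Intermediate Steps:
n(j, k) = 110 (n(j, k) = 3 + 107 = 110)
H = 110
I(d) = √2*√d (I(d) = √(2*d) = √2*√d)
((-6 + I(-4)) + 0)*H = ((-6 + √2*√(-4)) + 0)*110 = ((-6 + √2*(2*I)) + 0)*110 = ((-6 + 2*I*√2) + 0)*110 = (-6 + 2*I*√2)*110 = -660 + 220*I*√2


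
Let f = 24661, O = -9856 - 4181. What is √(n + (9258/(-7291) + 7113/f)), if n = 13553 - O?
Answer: √891932143981522510685/179803351 ≈ 166.10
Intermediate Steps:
O = -14037
n = 27590 (n = 13553 - 1*(-14037) = 13553 + 14037 = 27590)
√(n + (9258/(-7291) + 7113/f)) = √(27590 + (9258/(-7291) + 7113/24661)) = √(27590 + (9258*(-1/7291) + 7113*(1/24661))) = √(27590 + (-9258/7291 + 7113/24661)) = √(27590 - 176450655/179803351) = √(4960598003435/179803351) = √891932143981522510685/179803351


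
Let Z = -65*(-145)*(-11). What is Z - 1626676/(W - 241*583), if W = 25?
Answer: -7281214987/70239 ≈ -1.0366e+5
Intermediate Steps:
Z = -103675 (Z = 9425*(-11) = -103675)
Z - 1626676/(W - 241*583) = -103675 - 1626676/(25 - 241*583) = -103675 - 1626676/(25 - 140503) = -103675 - 1626676/(-140478) = -103675 - 1626676*(-1)/140478 = -103675 - 1*(-813338/70239) = -103675 + 813338/70239 = -7281214987/70239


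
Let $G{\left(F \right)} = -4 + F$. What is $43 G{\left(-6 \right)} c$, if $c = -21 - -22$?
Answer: $-430$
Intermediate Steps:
$c = 1$ ($c = -21 + 22 = 1$)
$43 G{\left(-6 \right)} c = 43 \left(-4 - 6\right) 1 = 43 \left(-10\right) 1 = \left(-430\right) 1 = -430$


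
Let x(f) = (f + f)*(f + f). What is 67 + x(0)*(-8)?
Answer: 67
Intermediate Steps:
x(f) = 4*f**2 (x(f) = (2*f)*(2*f) = 4*f**2)
67 + x(0)*(-8) = 67 + (4*0**2)*(-8) = 67 + (4*0)*(-8) = 67 + 0*(-8) = 67 + 0 = 67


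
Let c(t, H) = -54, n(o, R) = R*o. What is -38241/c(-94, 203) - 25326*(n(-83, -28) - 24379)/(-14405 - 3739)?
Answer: -481231/16 ≈ -30077.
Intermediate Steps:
-38241/c(-94, 203) - 25326*(n(-83, -28) - 24379)/(-14405 - 3739) = -38241/(-54) - 25326*(-28*(-83) - 24379)/(-14405 - 3739) = -38241*(-1/54) - 25326/((-18144/(2324 - 24379))) = 4249/6 - 25326/((-18144/(-22055))) = 4249/6 - 25326/((-18144*(-1/22055))) = 4249/6 - 25326/18144/22055 = 4249/6 - 25326*22055/18144 = 4249/6 - 1477685/48 = -481231/16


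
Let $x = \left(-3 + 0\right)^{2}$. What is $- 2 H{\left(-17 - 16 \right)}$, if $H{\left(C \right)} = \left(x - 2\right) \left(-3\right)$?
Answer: $42$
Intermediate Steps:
$x = 9$ ($x = \left(-3\right)^{2} = 9$)
$H{\left(C \right)} = -21$ ($H{\left(C \right)} = \left(9 - 2\right) \left(-3\right) = 7 \left(-3\right) = -21$)
$- 2 H{\left(-17 - 16 \right)} = \left(-2\right) \left(-21\right) = 42$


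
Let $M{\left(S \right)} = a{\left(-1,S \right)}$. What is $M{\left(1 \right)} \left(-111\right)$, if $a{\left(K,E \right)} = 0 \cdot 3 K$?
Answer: $0$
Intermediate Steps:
$a{\left(K,E \right)} = 0$ ($a{\left(K,E \right)} = 0 K = 0$)
$M{\left(S \right)} = 0$
$M{\left(1 \right)} \left(-111\right) = 0 \left(-111\right) = 0$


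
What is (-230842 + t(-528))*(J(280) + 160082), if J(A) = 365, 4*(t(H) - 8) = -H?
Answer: -37015443794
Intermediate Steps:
t(H) = 8 - H/4 (t(H) = 8 + (-H)/4 = 8 - H/4)
(-230842 + t(-528))*(J(280) + 160082) = (-230842 + (8 - ¼*(-528)))*(365 + 160082) = (-230842 + (8 + 132))*160447 = (-230842 + 140)*160447 = -230702*160447 = -37015443794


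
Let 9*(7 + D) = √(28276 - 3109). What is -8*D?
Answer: 56 - 8*√25167/9 ≈ -85.014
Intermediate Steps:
D = -7 + √25167/9 (D = -7 + √(28276 - 3109)/9 = -7 + √25167/9 ≈ 10.627)
-8*D = -8*(-7 + √25167/9) = 56 - 8*√25167/9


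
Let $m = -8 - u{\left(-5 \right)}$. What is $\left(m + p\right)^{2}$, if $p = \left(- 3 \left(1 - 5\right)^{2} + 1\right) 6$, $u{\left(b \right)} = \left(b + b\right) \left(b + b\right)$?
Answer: $152100$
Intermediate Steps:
$u{\left(b \right)} = 4 b^{2}$ ($u{\left(b \right)} = 2 b 2 b = 4 b^{2}$)
$m = -108$ ($m = -8 - 4 \left(-5\right)^{2} = -8 - 4 \cdot 25 = -8 - 100 = -108$)
$p = -282$ ($p = \left(- 3 \left(-4\right)^{2} + 1\right) 6 = \left(\left(-3\right) 16 + 1\right) 6 = \left(-48 + 1\right) 6 = \left(-47\right) 6 = -282$)
$\left(m + p\right)^{2} = \left(-108 - 282\right)^{2} = \left(-390\right)^{2} = 152100$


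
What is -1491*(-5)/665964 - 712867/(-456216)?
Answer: 4427267121/2813179928 ≈ 1.5738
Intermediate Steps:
-1491*(-5)/665964 - 712867/(-456216) = 7455*(1/665964) - 712867*(-1/456216) = 2485/221988 + 712867/456216 = 4427267121/2813179928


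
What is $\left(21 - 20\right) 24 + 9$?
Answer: $33$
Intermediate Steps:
$\left(21 - 20\right) 24 + 9 = 1 \cdot 24 + 9 = 24 + 9 = 33$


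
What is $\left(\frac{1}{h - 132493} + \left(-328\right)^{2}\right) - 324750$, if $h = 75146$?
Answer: $- \frac{12453818603}{57347} \approx -2.1717 \cdot 10^{5}$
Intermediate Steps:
$\left(\frac{1}{h - 132493} + \left(-328\right)^{2}\right) - 324750 = \left(\frac{1}{75146 - 132493} + \left(-328\right)^{2}\right) - 324750 = \left(\frac{1}{-57347} + 107584\right) - 324750 = \left(- \frac{1}{57347} + 107584\right) - 324750 = \frac{6169619647}{57347} - 324750 = - \frac{12453818603}{57347}$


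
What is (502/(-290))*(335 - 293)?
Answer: -10542/145 ≈ -72.703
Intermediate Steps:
(502/(-290))*(335 - 293) = (502*(-1/290))*42 = -251/145*42 = -10542/145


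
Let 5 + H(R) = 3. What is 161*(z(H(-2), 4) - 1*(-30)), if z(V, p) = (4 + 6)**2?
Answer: 20930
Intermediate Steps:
H(R) = -2 (H(R) = -5 + 3 = -2)
z(V, p) = 100 (z(V, p) = 10**2 = 100)
161*(z(H(-2), 4) - 1*(-30)) = 161*(100 - 1*(-30)) = 161*(100 + 30) = 161*130 = 20930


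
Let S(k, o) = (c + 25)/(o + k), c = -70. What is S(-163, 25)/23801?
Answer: 15/1094846 ≈ 1.3701e-5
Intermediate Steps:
S(k, o) = -45/(k + o) (S(k, o) = (-70 + 25)/(o + k) = -45/(k + o))
S(-163, 25)/23801 = -45/(-163 + 25)/23801 = -45/(-138)*(1/23801) = -45*(-1/138)*(1/23801) = (15/46)*(1/23801) = 15/1094846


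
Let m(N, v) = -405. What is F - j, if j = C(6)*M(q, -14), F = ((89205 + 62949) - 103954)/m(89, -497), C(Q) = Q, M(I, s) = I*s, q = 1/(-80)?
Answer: -194501/1620 ≈ -120.06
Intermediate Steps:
q = -1/80 ≈ -0.012500
F = -9640/81 (F = ((89205 + 62949) - 103954)/(-405) = (152154 - 103954)*(-1/405) = 48200*(-1/405) = -9640/81 ≈ -119.01)
j = 21/20 (j = 6*(-1/80*(-14)) = 6*(7/40) = 21/20 ≈ 1.0500)
F - j = -9640/81 - 1*21/20 = -9640/81 - 21/20 = -194501/1620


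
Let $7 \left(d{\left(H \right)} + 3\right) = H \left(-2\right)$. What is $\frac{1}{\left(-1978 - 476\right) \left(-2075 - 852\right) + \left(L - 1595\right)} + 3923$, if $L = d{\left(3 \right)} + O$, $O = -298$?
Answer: $\frac{197196373951}{50266728} \approx 3923.0$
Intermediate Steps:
$d{\left(H \right)} = -3 - \frac{2 H}{7}$ ($d{\left(H \right)} = -3 + \frac{H \left(-2\right)}{7} = -3 + \frac{\left(-2\right) H}{7} = -3 - \frac{2 H}{7}$)
$L = - \frac{2113}{7}$ ($L = \left(-3 - \frac{6}{7}\right) - 298 = - \frac{27}{7} - 298 = - \frac{2113}{7} \approx -301.86$)
$\frac{1}{\left(-1978 - 476\right) \left(-2075 - 852\right) + \left(L - 1595\right)} + 3923 = \frac{1}{\left(-1978 - 476\right) \left(-2075 - 852\right) - \frac{13278}{7}} + 3923 = \frac{1}{- 2454 \left(-2075 + \left(-957 + 105\right)\right) - \frac{13278}{7}} + 3923 = \frac{1}{- 2454 \left(-2075 - 852\right) - \frac{13278}{7}} + 3923 = \frac{1}{\left(-2454\right) \left(-2927\right) - \frac{13278}{7}} + 3923 = \frac{1}{7182858 - \frac{13278}{7}} + 3923 = \frac{1}{\frac{50266728}{7}} + 3923 = \frac{7}{50266728} + 3923 = \frac{197196373951}{50266728}$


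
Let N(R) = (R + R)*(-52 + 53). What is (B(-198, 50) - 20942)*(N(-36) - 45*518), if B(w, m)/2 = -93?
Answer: 494014896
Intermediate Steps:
B(w, m) = -186 (B(w, m) = 2*(-93) = -186)
N(R) = 2*R (N(R) = (2*R)*1 = 2*R)
(B(-198, 50) - 20942)*(N(-36) - 45*518) = (-186 - 20942)*(2*(-36) - 45*518) = -21128*(-72 - 23310) = -21128*(-23382) = 494014896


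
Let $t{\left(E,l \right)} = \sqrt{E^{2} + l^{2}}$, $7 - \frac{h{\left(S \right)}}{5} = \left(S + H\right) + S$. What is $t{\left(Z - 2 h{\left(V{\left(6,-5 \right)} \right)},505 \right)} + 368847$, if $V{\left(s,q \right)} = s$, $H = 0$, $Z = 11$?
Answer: $368847 + \sqrt{258746} \approx 3.6936 \cdot 10^{5}$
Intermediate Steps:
$h{\left(S \right)} = 35 - 10 S$ ($h{\left(S \right)} = 35 - 5 \left(\left(S + 0\right) + S\right) = 35 - 5 \left(S + S\right) = 35 - 5 \cdot 2 S = 35 - 10 S$)
$t{\left(Z - 2 h{\left(V{\left(6,-5 \right)} \right)},505 \right)} + 368847 = \sqrt{\left(11 - 2 \left(35 - 60\right)\right)^{2} + 505^{2}} + 368847 = \sqrt{\left(11 - 2 \left(35 - 60\right)\right)^{2} + 255025} + 368847 = \sqrt{\left(11 - -50\right)^{2} + 255025} + 368847 = \sqrt{\left(11 + 50\right)^{2} + 255025} + 368847 = \sqrt{61^{2} + 255025} + 368847 = \sqrt{3721 + 255025} + 368847 = \sqrt{258746} + 368847 = 368847 + \sqrt{258746}$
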